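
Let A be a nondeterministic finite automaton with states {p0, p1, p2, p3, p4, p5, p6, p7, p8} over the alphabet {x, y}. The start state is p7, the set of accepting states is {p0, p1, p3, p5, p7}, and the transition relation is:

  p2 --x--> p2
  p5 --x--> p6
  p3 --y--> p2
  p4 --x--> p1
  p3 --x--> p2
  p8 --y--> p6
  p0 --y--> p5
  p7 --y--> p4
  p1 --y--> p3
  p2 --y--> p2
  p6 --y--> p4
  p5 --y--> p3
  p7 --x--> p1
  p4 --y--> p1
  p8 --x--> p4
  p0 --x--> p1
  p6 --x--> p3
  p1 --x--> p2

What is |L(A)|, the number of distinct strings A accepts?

The useful subgraph on states {p1, p3, p4, p7} is acyclic, so L(A) is finite; the longest accepting path visits 4 useful states, giving maximum string length 3.
Counting accepting paths from p7 by length: 1 of length 0, 1 of length 1, 3 of length 2, 2 of length 3. Total 7.

7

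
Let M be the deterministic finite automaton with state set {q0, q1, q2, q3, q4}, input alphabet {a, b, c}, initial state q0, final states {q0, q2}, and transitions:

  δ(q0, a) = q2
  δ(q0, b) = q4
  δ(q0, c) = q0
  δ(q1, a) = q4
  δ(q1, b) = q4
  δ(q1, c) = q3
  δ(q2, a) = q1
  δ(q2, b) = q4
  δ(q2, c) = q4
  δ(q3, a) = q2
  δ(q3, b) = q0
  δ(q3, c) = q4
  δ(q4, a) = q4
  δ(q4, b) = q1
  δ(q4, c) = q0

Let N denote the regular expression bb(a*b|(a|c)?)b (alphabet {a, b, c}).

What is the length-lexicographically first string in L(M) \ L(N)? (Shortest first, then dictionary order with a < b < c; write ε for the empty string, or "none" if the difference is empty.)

The empty string ε is accepted by M but not by N.
Since ε is the unique shortest string, it is the required witness.

ε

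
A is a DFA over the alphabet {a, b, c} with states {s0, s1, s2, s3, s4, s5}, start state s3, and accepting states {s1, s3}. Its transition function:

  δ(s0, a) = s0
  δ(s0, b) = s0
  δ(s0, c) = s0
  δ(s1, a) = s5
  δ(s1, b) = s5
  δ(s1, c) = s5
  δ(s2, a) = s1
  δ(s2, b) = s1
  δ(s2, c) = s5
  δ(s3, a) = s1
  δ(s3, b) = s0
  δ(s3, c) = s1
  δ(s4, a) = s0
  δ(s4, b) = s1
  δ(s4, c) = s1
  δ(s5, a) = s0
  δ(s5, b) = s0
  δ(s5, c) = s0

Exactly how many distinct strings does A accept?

The useful subgraph on states {s1, s3} is acyclic, so L(A) is finite; the longest accepting path visits 2 useful states, giving maximum string length 1.
Counting accepting paths from s3 by length: 1 of length 0, 2 of length 1. Total 3.

3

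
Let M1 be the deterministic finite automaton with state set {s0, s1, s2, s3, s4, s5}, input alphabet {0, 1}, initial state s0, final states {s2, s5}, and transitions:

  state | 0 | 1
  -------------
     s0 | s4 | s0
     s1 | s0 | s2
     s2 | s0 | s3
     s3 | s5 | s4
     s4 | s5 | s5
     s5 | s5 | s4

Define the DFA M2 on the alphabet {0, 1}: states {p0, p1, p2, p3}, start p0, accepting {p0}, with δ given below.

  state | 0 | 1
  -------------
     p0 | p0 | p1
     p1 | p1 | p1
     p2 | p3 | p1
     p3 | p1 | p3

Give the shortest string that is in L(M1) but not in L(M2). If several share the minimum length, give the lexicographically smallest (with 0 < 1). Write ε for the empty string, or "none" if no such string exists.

The string 01 is accepted by M1 but not by M2.
No shorter string lies in the difference, and 01 is the lexicographically first length-2 string in L(M1) \ L(M2).

01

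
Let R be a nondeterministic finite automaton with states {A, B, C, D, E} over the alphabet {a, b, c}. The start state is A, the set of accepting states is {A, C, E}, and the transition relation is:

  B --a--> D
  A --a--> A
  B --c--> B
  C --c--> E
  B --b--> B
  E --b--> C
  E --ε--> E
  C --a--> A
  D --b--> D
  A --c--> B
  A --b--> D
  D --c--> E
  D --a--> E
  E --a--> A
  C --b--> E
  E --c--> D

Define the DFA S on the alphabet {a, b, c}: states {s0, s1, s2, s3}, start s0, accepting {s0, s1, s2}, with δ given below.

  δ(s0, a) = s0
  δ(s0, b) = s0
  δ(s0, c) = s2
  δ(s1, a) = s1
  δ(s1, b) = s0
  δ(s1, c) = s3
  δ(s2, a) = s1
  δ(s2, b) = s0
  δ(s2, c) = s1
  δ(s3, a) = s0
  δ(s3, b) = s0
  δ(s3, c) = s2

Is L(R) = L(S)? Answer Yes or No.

No

The string cac is accepted by R but rejected by S.
So L(R) ≠ L(S).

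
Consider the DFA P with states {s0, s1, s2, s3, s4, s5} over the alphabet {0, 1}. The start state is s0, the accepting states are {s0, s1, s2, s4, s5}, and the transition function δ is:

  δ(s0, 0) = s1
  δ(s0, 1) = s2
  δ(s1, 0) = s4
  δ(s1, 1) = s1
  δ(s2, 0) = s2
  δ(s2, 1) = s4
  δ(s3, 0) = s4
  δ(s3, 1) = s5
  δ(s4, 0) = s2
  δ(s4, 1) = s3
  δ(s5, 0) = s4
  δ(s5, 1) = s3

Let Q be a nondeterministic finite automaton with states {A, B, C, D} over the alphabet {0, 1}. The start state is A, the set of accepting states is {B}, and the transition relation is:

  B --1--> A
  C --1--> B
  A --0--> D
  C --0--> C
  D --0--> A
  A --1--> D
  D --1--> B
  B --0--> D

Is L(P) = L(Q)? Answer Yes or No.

The empty string ε is accepted by P but rejected by Q.
So L(P) ≠ L(Q).

No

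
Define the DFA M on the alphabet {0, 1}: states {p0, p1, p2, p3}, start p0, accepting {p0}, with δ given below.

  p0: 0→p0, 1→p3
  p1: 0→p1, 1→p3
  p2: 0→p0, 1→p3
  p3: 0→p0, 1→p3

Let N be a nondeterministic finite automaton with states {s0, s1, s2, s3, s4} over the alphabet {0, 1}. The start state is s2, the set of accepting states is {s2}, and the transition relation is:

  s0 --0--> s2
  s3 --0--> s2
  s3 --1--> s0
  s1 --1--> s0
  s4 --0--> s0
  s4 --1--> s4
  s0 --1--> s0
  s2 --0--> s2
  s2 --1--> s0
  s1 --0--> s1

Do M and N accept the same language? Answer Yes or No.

Yes

Exploring the product automaton M × N from the start pair (p0, s2), following both machines on each input symbol, reaches 2 state pairs: (p0, s2), (p3, s0).
M accepts in {p0} and N accepts in {s2}. In every reachable pair the two components are either both accepting — (p0, s2) — or both non-accepting, so no string is accepted by exactly one of the machines: L(M) \ L(N) and L(N) \ L(M) are both empty.
Hence every string is accepted by M iff it is accepted by N, and the two languages coincide.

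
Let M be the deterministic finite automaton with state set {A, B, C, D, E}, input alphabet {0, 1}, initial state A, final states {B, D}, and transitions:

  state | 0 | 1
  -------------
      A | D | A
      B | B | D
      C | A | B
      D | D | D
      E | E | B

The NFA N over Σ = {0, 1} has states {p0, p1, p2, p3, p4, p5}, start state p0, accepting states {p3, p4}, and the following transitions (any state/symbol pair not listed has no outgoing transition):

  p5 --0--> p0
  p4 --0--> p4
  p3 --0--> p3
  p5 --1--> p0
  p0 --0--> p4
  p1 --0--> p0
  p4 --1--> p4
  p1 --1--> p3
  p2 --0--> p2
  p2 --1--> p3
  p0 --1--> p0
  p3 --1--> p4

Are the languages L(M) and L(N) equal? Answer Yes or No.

Exploring the product automaton M × N from the start pair (A, p0), following both machines on each input symbol, reaches 2 state pairs: (A, p0), (D, p4).
M accepts in {B, D} and N accepts in {p3, p4}. In every reachable pair the two components are either both accepting — (D, p4) — or both non-accepting, so no string is accepted by exactly one of the machines: L(M) \ L(N) and L(N) \ L(M) are both empty.
Hence every string is accepted by M iff it is accepted by N, and the two languages coincide.

Yes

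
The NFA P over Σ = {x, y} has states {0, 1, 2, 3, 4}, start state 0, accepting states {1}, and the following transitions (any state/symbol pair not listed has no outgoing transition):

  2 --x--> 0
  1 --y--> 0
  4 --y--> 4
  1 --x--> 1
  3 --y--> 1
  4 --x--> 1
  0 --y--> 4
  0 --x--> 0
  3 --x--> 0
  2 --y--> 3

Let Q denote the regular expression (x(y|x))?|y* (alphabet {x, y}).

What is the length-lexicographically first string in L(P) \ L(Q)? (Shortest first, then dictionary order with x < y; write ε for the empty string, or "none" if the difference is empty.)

The string yx is accepted by P but not by Q.
No shorter string lies in the difference, and yx is the lexicographically first length-2 string in L(P) \ L(Q).

yx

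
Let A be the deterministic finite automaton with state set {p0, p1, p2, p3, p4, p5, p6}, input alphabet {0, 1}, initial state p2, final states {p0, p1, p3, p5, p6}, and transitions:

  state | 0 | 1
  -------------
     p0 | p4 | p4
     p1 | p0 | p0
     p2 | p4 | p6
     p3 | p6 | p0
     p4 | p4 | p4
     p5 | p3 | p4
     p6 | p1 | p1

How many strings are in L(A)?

The useful subgraph on states {p0, p1, p2, p6} is acyclic, so L(A) is finite; the longest accepting path visits 4 useful states, giving maximum string length 3.
Counting accepting paths from p2 by length: 1 of length 1, 2 of length 2, 4 of length 3. Total 7.

7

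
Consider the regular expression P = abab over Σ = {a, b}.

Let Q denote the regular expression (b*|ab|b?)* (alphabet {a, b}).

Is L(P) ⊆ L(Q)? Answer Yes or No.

Converting the expression P to a DFA (subset construction, then merging equivalent states) gives the minimal DFA with states {p0, p1, p2, p3, p4, p5}, start state p0, accepting states {p5} and transitions p0: a→p1, b→p2; p1: a→p2, b→p3; p2: a→p2, b→p2; p3: a→p4, b→p2; p4: a→p2, b→p5; p5: a→p2, b→p2.
Converting the expression Q to a DFA (subset construction, then merging equivalent states) gives the minimal DFA with states {q0, q1, q2}, start state q0, accepting states {q0} and transitions q0: a→q1, b→q0; q1: a→q2, b→q0; q2: a→q2, b→q2.
Exploring the product automaton P × Q from the start pair (p0, q0), following both machines on each input symbol, reaches 8 state pairs: (p0, q0), (p1, q1), (p2, q0), (p2, q2), (p3, q0), (p2, q1), (p4, q1), (p5, q0).
P accepts in {p5} and Q accepts in {q0}. The reachable pairs whose P-component is accepting are (p5, q0); in each of them the Q-component is accepting too, so the product for L(P) \ L(Q) (P-component accepting, Q-component rejecting) has no reachable accepting pair and the difference is empty.
Hence every string in L(P) is also in L(Q).

Yes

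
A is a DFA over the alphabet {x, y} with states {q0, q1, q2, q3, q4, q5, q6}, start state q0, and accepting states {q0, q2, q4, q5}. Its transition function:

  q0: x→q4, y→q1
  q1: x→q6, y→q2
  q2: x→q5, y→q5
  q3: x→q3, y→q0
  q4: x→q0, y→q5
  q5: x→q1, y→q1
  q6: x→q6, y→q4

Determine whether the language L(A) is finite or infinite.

State q1 is reachable from the start and can reach an accepting state, and it lies on the cycle q1 → q2 → q5 → q1.
Traversing that cycle any number of times yields accepted strings of unbounded length, so the language is infinite.

infinite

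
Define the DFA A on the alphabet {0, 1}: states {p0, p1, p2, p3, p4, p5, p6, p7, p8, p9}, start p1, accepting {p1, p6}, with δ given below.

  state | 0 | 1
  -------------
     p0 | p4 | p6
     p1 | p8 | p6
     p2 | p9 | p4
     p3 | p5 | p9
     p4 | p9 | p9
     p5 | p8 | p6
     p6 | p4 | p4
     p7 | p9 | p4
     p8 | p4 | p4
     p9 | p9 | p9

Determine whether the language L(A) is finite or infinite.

finite

The useful states (reachable from p1 and able to reach an accepting state) are {p1, p6}.
Restricted to these states the transition graph has no cycle, so every accepting path has bounded length and L is finite.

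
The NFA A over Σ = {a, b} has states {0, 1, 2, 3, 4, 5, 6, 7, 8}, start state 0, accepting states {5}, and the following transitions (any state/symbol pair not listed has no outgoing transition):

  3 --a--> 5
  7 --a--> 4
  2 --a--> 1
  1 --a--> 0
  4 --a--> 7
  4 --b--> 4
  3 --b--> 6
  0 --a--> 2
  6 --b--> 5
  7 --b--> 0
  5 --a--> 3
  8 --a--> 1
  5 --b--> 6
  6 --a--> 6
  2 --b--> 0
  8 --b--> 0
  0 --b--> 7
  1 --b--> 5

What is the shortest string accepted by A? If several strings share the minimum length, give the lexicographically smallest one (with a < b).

A breadth-first search from 0 reaches an accepting state first via the path 0 → 2 → 1 → 5 on input aab.
No string of length < 3 is accepted (BFS exhausts all shorter strings without reaching an accepting state), and aab is the lexicographically least accepting string of length 3.

aab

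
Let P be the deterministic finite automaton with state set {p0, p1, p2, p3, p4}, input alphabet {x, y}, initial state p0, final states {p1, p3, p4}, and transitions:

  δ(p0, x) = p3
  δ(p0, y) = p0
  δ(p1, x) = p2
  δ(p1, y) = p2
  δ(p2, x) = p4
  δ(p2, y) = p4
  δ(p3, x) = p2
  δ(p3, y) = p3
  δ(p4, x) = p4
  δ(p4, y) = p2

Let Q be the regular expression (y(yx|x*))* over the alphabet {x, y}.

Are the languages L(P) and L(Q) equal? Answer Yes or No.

No

The string x is accepted by P but rejected by Q.
So L(P) ≠ L(Q).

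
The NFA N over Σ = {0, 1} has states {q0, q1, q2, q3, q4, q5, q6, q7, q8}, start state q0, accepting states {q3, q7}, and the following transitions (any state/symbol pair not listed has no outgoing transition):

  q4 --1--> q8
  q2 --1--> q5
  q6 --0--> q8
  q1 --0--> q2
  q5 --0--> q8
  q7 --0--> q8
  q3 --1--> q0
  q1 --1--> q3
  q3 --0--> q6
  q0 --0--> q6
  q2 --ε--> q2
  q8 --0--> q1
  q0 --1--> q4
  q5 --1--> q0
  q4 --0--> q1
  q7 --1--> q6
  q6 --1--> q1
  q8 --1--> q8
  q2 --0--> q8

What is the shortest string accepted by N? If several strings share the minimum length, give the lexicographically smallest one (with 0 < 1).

A breadth-first search from q0 reaches an accepting state first via the path q0 → q6 → q1 → q3 on input 011.
No string of length < 3 is accepted (BFS exhausts all shorter strings without reaching an accepting state), and 011 is the lexicographically least accepting string of length 3.

011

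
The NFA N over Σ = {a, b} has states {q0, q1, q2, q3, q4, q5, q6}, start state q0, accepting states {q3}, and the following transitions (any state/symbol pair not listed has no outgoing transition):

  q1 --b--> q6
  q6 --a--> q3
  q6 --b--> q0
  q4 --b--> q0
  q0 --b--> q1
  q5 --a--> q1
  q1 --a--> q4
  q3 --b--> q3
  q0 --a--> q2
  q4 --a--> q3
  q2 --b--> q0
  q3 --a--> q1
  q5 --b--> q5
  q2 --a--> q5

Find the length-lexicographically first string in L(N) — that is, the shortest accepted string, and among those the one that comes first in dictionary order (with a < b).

baa

A breadth-first search from q0 reaches an accepting state first via the path q0 → q1 → q4 → q3 on input baa.
No string of length < 3 is accepted (BFS exhausts all shorter strings without reaching an accepting state), and baa is the lexicographically least accepting string of length 3.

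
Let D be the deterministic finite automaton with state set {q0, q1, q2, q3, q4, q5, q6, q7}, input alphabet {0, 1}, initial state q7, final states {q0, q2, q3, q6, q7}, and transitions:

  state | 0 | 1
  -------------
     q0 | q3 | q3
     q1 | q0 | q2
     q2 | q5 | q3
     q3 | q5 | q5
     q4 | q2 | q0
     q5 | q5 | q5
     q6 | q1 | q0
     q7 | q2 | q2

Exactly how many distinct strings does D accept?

The useful subgraph on states {q2, q3, q7} is acyclic, so L(D) is finite; the longest accepting path visits 3 useful states, giving maximum string length 2.
Counting accepting paths from q7 by length: 1 of length 0, 2 of length 1, 2 of length 2. Total 5.

5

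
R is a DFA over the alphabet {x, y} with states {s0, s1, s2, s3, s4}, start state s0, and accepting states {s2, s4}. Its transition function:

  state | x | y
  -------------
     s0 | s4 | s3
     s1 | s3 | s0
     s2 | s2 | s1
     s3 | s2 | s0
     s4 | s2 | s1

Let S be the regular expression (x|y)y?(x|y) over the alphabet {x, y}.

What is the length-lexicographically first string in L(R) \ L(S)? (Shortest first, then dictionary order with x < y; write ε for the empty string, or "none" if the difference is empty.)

The string x is accepted by R but not by S.
No shorter string lies in the difference, and x is the lexicographically first length-1 string in L(R) \ L(S).

x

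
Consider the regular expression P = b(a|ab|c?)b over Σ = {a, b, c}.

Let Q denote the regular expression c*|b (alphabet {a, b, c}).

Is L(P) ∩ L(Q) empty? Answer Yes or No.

Converting the expression P to a DFA (subset construction, then merging equivalent states) gives the minimal DFA with states {p0, p1, p2, p3, p4, p5, p6}, start state p0, accepting states {p4, p6} and transitions p0: a→p1, b→p2, c→p1; p1: a→p1, b→p1, c→p1; p2: a→p3, b→p4, c→p5; p3: a→p1, b→p6, c→p1; p4: a→p1, b→p1, c→p1; p5: a→p1, b→p4, c→p1; p6: a→p1, b→p4, c→p1.
Converting the expression Q to a DFA (subset construction, then merging equivalent states) gives the minimal DFA with states {q0, q1, q2, q3}, start state q0, accepting states {q0, q2, q3} and transitions q0: a→q1, b→q2, c→q3; q1: a→q1, b→q1, c→q1; q2: a→q1, b→q1, c→q1; q3: a→q1, b→q1, c→q3.
Exploring the product automaton P × Q from the start pair (p0, q0), following both machines on each input symbol, reaches 8 state pairs: (p0, q0), (p1, q1), (p2, q2), (p1, q3), (p3, q1), (p4, q1), (p5, q1), (p6, q1).
P accepts in {p4, p6} and Q accepts in {q0, q2, q3}; no reachable pair has both components accepting, so no string drives both machines to acceptance simultaneously and L(P) ∩ L(Q) = ∅.
So no string is accepted by both, and the intersection is empty.

Yes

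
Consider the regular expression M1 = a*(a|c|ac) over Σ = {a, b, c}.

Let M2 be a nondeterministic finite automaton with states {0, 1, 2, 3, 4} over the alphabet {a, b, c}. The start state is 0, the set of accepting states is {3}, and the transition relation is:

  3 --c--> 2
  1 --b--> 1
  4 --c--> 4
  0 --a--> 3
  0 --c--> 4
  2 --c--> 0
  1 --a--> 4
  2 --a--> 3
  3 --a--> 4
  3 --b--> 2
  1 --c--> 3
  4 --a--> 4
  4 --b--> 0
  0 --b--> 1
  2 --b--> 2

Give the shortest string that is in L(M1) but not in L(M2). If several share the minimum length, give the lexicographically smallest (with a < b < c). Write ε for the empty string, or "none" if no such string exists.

c

The string c is accepted by M1 but not by M2.
No shorter string lies in the difference, and c is the lexicographically first length-1 string in L(M1) \ L(M2).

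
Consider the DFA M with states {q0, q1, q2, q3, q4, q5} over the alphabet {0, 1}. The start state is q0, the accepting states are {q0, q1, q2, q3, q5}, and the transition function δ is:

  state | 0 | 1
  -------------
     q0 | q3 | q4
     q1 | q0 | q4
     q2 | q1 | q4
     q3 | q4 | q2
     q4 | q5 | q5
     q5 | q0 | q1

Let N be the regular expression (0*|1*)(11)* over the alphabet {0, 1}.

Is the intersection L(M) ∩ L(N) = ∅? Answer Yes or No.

No

The empty string ε is accepted by both M and N.
Hence L(M) ∩ L(N) ≠ ∅.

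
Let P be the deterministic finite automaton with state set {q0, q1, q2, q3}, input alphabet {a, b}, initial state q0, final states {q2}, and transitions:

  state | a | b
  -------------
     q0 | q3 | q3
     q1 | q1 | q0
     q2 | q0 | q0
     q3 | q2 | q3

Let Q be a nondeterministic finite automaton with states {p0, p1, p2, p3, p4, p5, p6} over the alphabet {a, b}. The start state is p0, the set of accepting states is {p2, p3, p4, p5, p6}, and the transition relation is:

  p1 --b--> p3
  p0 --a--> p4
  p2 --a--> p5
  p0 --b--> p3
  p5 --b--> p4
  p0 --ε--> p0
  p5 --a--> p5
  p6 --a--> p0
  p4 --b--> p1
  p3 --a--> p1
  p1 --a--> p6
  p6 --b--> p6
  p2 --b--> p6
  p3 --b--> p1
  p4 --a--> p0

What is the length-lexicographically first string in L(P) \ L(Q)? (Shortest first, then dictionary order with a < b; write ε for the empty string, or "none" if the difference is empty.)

aa

The string aa is accepted by P but not by Q.
No shorter string lies in the difference, and aa is the lexicographically first length-2 string in L(P) \ L(Q).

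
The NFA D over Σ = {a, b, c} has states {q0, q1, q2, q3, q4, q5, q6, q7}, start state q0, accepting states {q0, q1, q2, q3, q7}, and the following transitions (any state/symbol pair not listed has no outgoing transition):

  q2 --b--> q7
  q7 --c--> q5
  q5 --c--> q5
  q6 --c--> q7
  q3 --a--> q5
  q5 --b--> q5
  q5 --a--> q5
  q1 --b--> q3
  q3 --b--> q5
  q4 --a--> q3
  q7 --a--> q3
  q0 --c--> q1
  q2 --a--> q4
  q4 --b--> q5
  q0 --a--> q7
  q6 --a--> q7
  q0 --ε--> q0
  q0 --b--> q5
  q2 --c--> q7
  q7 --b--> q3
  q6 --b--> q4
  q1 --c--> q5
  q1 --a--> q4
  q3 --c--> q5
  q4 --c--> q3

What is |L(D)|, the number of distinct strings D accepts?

The useful subgraph on states {q0, q1, q3, q4, q7} is acyclic, so L(D) is finite; the longest accepting path visits 4 useful states, giving maximum string length 3.
Counting accepting paths from q0 by length: 1 of length 0, 2 of length 1, 3 of length 2, 2 of length 3. Total 8.

8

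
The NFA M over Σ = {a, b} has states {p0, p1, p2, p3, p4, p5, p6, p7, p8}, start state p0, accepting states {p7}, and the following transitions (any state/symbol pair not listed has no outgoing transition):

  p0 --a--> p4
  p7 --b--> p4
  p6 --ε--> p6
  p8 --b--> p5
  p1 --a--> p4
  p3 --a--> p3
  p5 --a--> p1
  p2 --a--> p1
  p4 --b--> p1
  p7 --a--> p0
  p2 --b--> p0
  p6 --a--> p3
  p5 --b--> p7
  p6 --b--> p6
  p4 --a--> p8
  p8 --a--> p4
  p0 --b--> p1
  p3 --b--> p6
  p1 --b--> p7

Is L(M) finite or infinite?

State p4 is reachable from the start and can reach an accepting state, and it lies on the cycle p4 → p8 → p4.
Traversing that cycle any number of times yields accepted strings of unbounded length, so the language is infinite.

infinite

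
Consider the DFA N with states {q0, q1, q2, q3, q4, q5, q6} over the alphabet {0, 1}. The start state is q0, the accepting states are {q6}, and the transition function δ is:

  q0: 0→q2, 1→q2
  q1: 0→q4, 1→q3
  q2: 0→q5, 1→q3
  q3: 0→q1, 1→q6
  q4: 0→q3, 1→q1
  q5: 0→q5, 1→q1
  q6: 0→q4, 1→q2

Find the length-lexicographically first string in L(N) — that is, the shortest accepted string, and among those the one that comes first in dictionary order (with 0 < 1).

A breadth-first search from q0 reaches an accepting state first via the path q0 → q2 → q3 → q6 on input 011.
No string of length < 3 is accepted (BFS exhausts all shorter strings without reaching an accepting state), and 011 is the lexicographically least accepting string of length 3.

011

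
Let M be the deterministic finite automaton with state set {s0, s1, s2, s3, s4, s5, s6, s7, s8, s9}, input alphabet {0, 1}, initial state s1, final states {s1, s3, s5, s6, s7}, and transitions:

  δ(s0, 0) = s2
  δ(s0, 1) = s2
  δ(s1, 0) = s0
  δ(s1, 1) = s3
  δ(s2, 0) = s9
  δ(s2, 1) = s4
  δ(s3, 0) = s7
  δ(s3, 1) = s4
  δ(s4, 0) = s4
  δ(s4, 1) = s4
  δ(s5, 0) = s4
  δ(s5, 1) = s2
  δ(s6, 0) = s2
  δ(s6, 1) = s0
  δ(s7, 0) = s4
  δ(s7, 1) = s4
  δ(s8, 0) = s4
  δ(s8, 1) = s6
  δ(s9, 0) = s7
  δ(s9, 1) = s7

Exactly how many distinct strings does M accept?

The useful subgraph on states {s0, s1, s2, s3, s7, s9} is acyclic, so L(M) is finite; the longest accepting path visits 5 useful states, giving maximum string length 4.
Counting accepting paths from s1 by length: 1 of length 0, 1 of length 1, 1 of length 2, 4 of length 4. Total 7.

7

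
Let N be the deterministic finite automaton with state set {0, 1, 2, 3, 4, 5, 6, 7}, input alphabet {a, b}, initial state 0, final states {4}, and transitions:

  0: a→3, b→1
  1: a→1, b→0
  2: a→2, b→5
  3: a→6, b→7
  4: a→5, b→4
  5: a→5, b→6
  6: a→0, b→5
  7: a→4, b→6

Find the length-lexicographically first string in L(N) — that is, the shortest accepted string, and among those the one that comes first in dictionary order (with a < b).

aba

A breadth-first search from 0 reaches an accepting state first via the path 0 → 3 → 7 → 4 on input aba.
No string of length < 3 is accepted (BFS exhausts all shorter strings without reaching an accepting state), and aba is the lexicographically least accepting string of length 3.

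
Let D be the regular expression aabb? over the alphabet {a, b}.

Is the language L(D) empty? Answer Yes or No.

No

The string aab matches the expression, so it belongs to L(D).
Since L(D) contains at least one string, it is not empty.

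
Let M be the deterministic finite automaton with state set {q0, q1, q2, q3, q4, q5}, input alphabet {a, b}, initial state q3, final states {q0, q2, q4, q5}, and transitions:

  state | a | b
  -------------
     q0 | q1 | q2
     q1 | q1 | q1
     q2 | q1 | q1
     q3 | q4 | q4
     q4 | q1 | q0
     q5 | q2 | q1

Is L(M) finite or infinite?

The useful states (reachable from q3 and able to reach an accepting state) are {q0, q2, q3, q4}.
Restricted to these states the transition graph has no cycle, so every accepting path has bounded length and L is finite.

finite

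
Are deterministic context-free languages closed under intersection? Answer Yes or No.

No

DCFLs are closed under complement (normalise the DPDA to read all of its input, then flip the verdict). If they were also closed under intersection, De Morgan would make them closed under union; but {aⁿbⁿ : n≥0} and {aⁿb²ⁿ : n≥0} are DCFLs (push the a's; pop one per b, respectively one per two b's) whose union no deterministic PDA accepts: a DPDA for it would have a single run on aⁿb²ⁿ, accepting after the prefix aⁿbⁿ and accepting again after n more b's; an ordinary PDA that simulates it on a's and b's and, at any moment when it is accepting, may switch to reading only a fresh letter c while feeding each c to the simulation as a b, would accept aⁱbʲcᵏ (k≥1) exactly when both aⁱbʲ and aⁱbʲ⁺ᵏ are in the language, i.e. its language intersected with the regular set a*b*c⁺ would be exactly {aⁿbⁿcⁿ : n≥1} — impossible, since context-free languages are closed under intersection with regular sets and {aⁿbⁿcⁿ} is not context-free.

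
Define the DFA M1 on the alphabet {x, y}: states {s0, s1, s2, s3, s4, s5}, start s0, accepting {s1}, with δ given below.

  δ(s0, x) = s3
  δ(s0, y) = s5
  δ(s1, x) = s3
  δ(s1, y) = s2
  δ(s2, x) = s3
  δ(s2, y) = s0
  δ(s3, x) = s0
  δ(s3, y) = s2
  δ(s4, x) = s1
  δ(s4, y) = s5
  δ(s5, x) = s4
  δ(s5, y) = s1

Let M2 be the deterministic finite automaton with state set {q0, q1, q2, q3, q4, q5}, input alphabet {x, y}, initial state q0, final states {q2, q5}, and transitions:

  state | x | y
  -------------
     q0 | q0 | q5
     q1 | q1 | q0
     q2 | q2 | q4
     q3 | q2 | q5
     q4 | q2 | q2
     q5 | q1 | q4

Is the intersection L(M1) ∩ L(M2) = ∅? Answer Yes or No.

The string yxyy is accepted by both M1 and M2.
Hence L(M1) ∩ L(M2) ≠ ∅.

No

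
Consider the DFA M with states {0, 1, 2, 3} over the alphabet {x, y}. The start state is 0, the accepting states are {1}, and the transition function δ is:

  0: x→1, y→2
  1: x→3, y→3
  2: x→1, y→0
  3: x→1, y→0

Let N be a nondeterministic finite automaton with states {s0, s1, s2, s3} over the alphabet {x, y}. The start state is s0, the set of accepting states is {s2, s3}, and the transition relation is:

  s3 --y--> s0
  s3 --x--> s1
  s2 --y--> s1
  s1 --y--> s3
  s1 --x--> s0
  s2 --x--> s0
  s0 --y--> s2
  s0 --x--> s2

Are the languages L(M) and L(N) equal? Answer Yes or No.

The string yx is accepted by M but rejected by N.
So L(M) ≠ L(N).

No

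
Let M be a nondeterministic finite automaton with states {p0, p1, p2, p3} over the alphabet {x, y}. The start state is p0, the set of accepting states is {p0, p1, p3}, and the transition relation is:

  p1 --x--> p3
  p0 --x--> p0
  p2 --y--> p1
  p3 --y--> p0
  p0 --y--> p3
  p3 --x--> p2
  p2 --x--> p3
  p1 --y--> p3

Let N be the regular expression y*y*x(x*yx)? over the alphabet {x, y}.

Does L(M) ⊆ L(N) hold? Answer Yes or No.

The empty string ε is in L(M) but not in L(N).
So L(M) ⊄ L(N).

No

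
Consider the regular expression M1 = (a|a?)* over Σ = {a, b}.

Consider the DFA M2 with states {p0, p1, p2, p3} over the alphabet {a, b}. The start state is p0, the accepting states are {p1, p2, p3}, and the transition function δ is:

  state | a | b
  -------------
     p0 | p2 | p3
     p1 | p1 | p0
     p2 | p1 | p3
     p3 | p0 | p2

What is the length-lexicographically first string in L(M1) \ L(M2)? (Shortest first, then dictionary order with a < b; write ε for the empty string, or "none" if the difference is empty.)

ε

The empty string ε is accepted by M1 but not by M2.
Since ε is the unique shortest string, it is the required witness.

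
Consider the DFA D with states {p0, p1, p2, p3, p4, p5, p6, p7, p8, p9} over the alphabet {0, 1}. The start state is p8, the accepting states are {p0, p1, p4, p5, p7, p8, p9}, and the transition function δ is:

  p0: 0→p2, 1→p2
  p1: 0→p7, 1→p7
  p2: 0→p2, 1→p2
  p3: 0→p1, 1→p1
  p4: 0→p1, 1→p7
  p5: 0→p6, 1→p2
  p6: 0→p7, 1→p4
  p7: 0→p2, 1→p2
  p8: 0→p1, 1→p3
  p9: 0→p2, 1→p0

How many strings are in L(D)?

10

The useful subgraph on states {p1, p3, p7, p8} is acyclic, so L(D) is finite; the longest accepting path visits 4 useful states, giving maximum string length 3.
Counting accepting paths from p8 by length: 1 of length 0, 1 of length 1, 4 of length 2, 4 of length 3. Total 10.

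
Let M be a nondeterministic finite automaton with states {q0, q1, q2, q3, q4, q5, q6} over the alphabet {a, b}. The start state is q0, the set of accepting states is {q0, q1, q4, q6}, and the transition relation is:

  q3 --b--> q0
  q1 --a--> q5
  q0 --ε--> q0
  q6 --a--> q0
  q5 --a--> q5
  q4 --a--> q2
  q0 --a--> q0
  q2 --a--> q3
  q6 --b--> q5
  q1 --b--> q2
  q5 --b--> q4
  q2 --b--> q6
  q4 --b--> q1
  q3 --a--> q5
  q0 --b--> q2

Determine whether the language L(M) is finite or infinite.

infinite

State q0 is reachable from the start and can reach an accepting state, and it lies on the cycle q0 → q0.
Traversing that cycle any number of times yields accepted strings of unbounded length, so the language is infinite.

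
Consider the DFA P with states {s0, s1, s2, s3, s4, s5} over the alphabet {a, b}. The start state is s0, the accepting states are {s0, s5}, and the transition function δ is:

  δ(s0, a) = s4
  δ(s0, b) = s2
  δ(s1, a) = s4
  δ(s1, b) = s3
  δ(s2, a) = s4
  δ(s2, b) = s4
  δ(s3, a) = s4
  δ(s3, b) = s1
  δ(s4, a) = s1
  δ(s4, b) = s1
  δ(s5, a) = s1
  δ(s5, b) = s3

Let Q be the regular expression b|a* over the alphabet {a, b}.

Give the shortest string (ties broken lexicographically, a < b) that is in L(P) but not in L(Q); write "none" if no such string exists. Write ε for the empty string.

Converting the expression Q to a DFA (subset construction, then merging equivalent states) gives the minimal DFA with states {q0, q1, q2, q3}, start state q0, accepting states {q0, q1, q2} and transitions q0: a→q1, b→q2; q1: a→q1, b→q3; q2: a→q3, b→q3; q3: a→q3, b→q3.
Exploring the product automaton P × Q from the start pair (s0, q0), following both machines on each input symbol, reaches 7 state pairs: (s0, q0), (s4, q1), (s2, q2), (s1, q1), (s1, q3), (s4, q3), (s3, q3).
P accepts in {s0, s5} and Q accepts in {q0, q1, q2}. The reachable pairs whose P-component is accepting are (s0, q0); in each of them the Q-component is accepting too, so the product for L(P) \ L(Q) (P-component accepting, Q-component rejecting) has no reachable accepting pair and the difference is empty.
So every string accepted by P is also accepted by Q: L(P) \ L(Q) = ∅ and there is no such string.

none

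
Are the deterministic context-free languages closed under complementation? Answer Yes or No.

Yes

A deterministic PDA can be normalised so that it always reads its entire input (no blocking, no infinite ε-loops) and records in its finite control whether it has passed through an accepting state since the last input symbol was consumed; inverting that end-of-input verdict yields a DPDA for the complement.
So the deterministic context-free languages are closed under complement.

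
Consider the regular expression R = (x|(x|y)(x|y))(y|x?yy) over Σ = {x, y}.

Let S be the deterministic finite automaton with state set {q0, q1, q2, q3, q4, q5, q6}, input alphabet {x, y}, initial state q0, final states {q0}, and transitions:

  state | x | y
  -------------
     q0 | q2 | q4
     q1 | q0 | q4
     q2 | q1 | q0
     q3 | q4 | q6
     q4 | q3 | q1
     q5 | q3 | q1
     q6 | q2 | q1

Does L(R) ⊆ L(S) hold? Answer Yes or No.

The string xxy is in L(R) but not in L(S).
So L(R) ⊄ L(S).

No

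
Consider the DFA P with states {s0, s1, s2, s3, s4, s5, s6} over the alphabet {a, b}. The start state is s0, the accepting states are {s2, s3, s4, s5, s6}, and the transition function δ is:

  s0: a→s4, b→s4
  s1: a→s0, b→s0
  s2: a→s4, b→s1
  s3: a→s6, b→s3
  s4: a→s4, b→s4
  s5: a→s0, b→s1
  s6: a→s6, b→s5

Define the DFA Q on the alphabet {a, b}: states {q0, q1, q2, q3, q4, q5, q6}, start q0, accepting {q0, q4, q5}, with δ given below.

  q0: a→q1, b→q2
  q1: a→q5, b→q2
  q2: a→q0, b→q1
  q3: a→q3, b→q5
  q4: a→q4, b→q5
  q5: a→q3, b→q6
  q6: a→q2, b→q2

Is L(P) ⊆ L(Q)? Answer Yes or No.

The string a is in L(P) but not in L(Q).
So L(P) ⊄ L(Q).

No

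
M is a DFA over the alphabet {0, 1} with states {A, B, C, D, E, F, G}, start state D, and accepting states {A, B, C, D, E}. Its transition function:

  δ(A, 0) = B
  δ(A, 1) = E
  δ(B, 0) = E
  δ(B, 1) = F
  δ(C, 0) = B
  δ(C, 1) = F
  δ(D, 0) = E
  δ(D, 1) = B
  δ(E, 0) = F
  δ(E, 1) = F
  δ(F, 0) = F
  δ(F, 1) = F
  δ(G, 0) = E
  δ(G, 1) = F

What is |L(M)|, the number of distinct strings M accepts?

4

The useful subgraph on states {B, D, E} is acyclic, so L(M) is finite; the longest accepting path visits 3 useful states, giving maximum string length 2.
Counting accepting paths from D by length: 1 of length 0, 2 of length 1, 1 of length 2. Total 4.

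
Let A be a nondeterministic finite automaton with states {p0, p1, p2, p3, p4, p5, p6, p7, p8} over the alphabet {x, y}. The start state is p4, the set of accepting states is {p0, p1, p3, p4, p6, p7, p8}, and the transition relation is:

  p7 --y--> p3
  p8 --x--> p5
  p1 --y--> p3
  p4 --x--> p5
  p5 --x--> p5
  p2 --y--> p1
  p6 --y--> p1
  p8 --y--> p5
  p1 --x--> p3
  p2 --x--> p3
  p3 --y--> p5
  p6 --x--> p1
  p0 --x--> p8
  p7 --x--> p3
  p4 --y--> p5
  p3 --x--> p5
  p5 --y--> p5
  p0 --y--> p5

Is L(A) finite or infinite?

The useful states (reachable from p4 and able to reach an accepting state) are {p4}.
Restricted to these states the transition graph has no cycle, so every accepting path has bounded length and L is finite.

finite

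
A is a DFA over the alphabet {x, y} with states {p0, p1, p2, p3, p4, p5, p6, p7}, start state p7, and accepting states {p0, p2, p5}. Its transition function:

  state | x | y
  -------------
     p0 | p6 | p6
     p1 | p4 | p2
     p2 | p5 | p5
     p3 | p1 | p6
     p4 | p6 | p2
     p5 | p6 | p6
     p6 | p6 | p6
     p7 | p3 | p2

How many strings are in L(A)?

9

The useful subgraph on states {p1, p2, p3, p4, p5, p7} is acyclic, so L(A) is finite; the longest accepting path visits 6 useful states, giving maximum string length 5.
Counting accepting paths from p7 by length: 1 of length 1, 2 of length 2, 1 of length 3, 3 of length 4, 2 of length 5. Total 9.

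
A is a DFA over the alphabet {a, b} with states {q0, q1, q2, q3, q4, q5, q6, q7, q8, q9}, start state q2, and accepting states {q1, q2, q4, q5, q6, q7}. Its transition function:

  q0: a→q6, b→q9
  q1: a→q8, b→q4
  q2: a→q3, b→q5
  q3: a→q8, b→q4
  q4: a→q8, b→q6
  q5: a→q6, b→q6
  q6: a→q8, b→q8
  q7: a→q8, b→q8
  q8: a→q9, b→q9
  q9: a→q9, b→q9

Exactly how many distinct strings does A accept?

The useful subgraph on states {q2, q3, q4, q5, q6} is acyclic, so L(A) is finite; the longest accepting path visits 4 useful states, giving maximum string length 3.
Counting accepting paths from q2 by length: 1 of length 0, 1 of length 1, 3 of length 2, 1 of length 3. Total 6.

6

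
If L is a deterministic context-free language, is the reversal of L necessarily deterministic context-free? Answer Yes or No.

No

L = {c bⁿaⁿ : n≥0} ∪ {d b²ⁿaⁿ : n≥0} is a DCFL: the first symbol tells a deterministic PDA whether to pop one or two b's per a. Its reversal Lᴿ = {aⁿbⁿ c : n≥0} ∪ {aⁿb²ⁿ d : n≥0} is not. DCFLs are closed under right quotient by regular languages, and Lᴿ/{c, d} = {aⁿbⁿ : n≥0} ∪ {aⁿb²ⁿ : n≥0} — the standard context-free language accepted by no deterministic PDA (intuitively the machine would have to commit to a b-to-a ratio before the distinguishing marker arrives; formally, a DPDA for it would have a single run on aⁿb²ⁿ, accepting after the prefix aⁿbⁿ and accepting again after n more b's; an ordinary PDA that simulates it on a's and b's and, at any moment when it is accepting, may switch to reading only a fresh letter e while feeding each e to the simulation as a b, would accept aⁱbʲeᵏ (k≥1) exactly when both aⁱbʲ and aⁱbʲ⁺ᵏ are in the language, i.e. its language intersected with the regular set a*b*e⁺ would be exactly {aⁿbⁿeⁿ : n≥1} — impossible, since context-free languages are closed under intersection with regular sets and {aⁿbⁿeⁿ} is not context-free). So Lᴿ cannot be a DCFL.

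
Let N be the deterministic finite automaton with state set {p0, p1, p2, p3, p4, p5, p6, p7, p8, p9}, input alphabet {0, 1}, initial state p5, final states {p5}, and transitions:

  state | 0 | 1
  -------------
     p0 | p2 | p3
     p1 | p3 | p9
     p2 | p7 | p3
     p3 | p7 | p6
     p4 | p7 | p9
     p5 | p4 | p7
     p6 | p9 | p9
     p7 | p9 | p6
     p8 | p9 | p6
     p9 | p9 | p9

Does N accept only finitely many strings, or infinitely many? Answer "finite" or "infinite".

finite

The useful states (reachable from p5 and able to reach an accepting state) are {p5}.
Restricted to these states the transition graph has no cycle, so every accepting path has bounded length and L is finite.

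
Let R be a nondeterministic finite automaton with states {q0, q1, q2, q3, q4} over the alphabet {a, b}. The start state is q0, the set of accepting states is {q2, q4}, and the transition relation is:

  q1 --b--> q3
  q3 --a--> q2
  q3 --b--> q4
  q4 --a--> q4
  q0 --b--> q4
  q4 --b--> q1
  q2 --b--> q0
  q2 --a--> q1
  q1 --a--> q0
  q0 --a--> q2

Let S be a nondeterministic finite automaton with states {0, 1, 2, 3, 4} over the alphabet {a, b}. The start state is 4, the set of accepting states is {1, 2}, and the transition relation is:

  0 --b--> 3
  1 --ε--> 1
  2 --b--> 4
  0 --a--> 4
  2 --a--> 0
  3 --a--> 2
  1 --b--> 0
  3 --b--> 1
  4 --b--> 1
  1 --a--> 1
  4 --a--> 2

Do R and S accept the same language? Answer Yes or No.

Yes

Exploring the product automaton R × S from the start pair (q0, 4), following both machines on each input symbol, reaches 5 state pairs: (q0, 4), (q2, 2), (q4, 1), (q1, 0), (q3, 3).
R accepts in {q2, q4} and S accepts in {1, 2}. In every reachable pair the two components are either both accepting — (q2, 2), (q4, 1) — or both non-accepting, so no string is accepted by exactly one of the machines: L(R) \ L(S) and L(S) \ L(R) are both empty.
Hence every string is accepted by R iff it is accepted by S, and the two languages coincide.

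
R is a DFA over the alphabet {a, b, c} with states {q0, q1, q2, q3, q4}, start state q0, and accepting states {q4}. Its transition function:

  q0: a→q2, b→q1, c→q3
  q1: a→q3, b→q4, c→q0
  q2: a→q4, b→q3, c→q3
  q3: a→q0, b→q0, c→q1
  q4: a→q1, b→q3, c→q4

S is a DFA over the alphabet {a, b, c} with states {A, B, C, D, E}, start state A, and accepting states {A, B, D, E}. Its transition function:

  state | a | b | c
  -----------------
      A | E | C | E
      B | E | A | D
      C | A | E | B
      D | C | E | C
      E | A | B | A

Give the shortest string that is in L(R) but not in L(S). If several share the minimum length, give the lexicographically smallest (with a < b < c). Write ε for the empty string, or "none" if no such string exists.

The string ccb is accepted by R but not by S.
No shorter string lies in the difference, and ccb is the lexicographically first length-3 string in L(R) \ L(S).

ccb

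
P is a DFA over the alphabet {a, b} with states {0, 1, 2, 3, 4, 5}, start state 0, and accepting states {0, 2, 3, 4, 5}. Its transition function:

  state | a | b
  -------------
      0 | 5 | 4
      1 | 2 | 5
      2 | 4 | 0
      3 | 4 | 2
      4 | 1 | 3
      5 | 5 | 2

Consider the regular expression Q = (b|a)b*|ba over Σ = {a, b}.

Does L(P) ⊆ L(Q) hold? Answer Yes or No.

The empty string ε is in L(P) but not in L(Q).
So L(P) ⊄ L(Q).

No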